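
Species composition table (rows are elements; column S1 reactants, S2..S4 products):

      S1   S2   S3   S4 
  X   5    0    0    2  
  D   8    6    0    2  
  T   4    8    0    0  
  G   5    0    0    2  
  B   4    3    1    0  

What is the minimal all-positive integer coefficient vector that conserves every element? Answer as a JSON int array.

Coefficients: [2, 1, 5, 5]

X: 2·5 = 10 | 1·0+5·0+5·2 = 10
D: 2·8 = 16 | 1·6+5·0+5·2 = 16
T: 2·4 = 8 | 1·8+5·0+5·0 = 8
G: 2·5 = 10 | 1·0+5·0+5·2 = 10
B: 2·4 = 8 | 1·3+5·1+5·0 = 8
gcd(2,1,5,5) = 1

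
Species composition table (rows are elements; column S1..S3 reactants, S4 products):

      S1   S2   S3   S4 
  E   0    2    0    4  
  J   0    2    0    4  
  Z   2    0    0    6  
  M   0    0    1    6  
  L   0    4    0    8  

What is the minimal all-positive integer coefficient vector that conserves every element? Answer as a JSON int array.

E: 3·0+2·2+6·0 = 4 | 1·4 = 4
J: 3·0+2·2+6·0 = 4 | 1·4 = 4
Z: 3·2+2·0+6·0 = 6 | 1·6 = 6
M: 3·0+2·0+6·1 = 6 | 1·6 = 6
L: 3·0+2·4+6·0 = 8 | 1·8 = 8
gcd(3,2,6,1) = 1

Coefficients: [3, 2, 6, 1]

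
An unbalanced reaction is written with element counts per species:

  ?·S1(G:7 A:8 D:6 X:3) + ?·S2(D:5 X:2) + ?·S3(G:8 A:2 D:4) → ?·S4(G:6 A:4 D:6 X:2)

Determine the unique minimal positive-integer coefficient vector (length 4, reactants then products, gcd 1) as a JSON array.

G: 2·7+2·0+2·8 = 30 | 5·6 = 30
A: 2·8+2·0+2·2 = 20 | 5·4 = 20
D: 2·6+2·5+2·4 = 30 | 5·6 = 30
X: 2·3+2·2+2·0 = 10 | 5·2 = 10
gcd(2,2,2,5) = 1

Coefficients: [2, 2, 2, 5]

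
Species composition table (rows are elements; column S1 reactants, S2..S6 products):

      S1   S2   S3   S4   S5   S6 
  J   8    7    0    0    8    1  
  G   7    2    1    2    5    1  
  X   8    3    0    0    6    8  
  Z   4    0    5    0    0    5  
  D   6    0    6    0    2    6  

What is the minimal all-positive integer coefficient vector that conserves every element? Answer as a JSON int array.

J: 5·8 = 40 | 2·7+2·0+6·0+3·8+2·1 = 40
G: 5·7 = 35 | 2·2+2·1+6·2+3·5+2·1 = 35
X: 5·8 = 40 | 2·3+2·0+6·0+3·6+2·8 = 40
Z: 5·4 = 20 | 2·0+2·5+6·0+3·0+2·5 = 20
D: 5·6 = 30 | 2·0+2·6+6·0+3·2+2·6 = 30
gcd(5,2,2,6,3,2) = 1

Coefficients: [5, 2, 2, 6, 3, 2]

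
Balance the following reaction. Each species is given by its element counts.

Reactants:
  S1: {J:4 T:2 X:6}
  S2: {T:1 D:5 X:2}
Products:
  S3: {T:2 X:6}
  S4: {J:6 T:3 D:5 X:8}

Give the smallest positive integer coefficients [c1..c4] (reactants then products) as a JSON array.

Coefficients: [3, 2, 1, 2]

J: 3·4+2·0 = 12 | 1·0+2·6 = 12
T: 3·2+2·1 = 8 | 1·2+2·3 = 8
D: 3·0+2·5 = 10 | 1·0+2·5 = 10
X: 3·6+2·2 = 22 | 1·6+2·8 = 22
gcd(3,2,1,2) = 1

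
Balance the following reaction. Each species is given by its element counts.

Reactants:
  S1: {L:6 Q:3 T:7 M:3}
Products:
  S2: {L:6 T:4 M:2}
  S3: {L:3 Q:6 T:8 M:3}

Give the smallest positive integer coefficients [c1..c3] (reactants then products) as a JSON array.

L: 4·6 = 24 | 3·6+2·3 = 24
Q: 4·3 = 12 | 3·0+2·6 = 12
T: 4·7 = 28 | 3·4+2·8 = 28
M: 4·3 = 12 | 3·2+2·3 = 12
gcd(4,3,2) = 1

Coefficients: [4, 3, 2]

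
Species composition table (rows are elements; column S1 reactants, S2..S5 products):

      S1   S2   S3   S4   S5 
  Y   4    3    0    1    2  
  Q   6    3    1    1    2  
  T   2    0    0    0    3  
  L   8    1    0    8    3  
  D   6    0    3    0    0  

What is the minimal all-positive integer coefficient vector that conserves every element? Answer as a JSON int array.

Coefficients: [3, 2, 6, 2, 2]

Y: 3·4 = 12 | 2·3+6·0+2·1+2·2 = 12
Q: 3·6 = 18 | 2·3+6·1+2·1+2·2 = 18
T: 3·2 = 6 | 2·0+6·0+2·0+2·3 = 6
L: 3·8 = 24 | 2·1+6·0+2·8+2·3 = 24
D: 3·6 = 18 | 2·0+6·3+2·0+2·0 = 18
gcd(3,2,6,2,2) = 1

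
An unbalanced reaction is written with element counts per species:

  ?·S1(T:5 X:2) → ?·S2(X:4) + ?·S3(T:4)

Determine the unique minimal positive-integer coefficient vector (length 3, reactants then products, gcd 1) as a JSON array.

Coefficients: [4, 2, 5]

T: 4·5 = 20 | 2·0+5·4 = 20
X: 4·2 = 8 | 2·4+5·0 = 8
gcd(4,2,5) = 1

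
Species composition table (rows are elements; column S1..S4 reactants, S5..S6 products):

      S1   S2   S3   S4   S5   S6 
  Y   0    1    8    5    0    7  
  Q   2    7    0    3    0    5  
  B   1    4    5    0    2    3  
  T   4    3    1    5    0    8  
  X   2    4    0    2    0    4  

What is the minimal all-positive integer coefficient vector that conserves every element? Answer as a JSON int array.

Coefficients: [6, 1, 3, 2, 5, 5]

Y: 6·0+1·1+3·8+2·5 = 35 | 5·0+5·7 = 35
Q: 6·2+1·7+3·0+2·3 = 25 | 5·0+5·5 = 25
B: 6·1+1·4+3·5+2·0 = 25 | 5·2+5·3 = 25
T: 6·4+1·3+3·1+2·5 = 40 | 5·0+5·8 = 40
X: 6·2+1·4+3·0+2·2 = 20 | 5·0+5·4 = 20
gcd(6,1,3,2,5,5) = 1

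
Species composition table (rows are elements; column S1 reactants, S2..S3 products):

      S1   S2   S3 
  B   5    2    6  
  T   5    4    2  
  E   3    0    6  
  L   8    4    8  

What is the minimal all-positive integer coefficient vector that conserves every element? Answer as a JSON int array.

Coefficients: [2, 2, 1]

B: 2·5 = 10 | 2·2+1·6 = 10
T: 2·5 = 10 | 2·4+1·2 = 10
E: 2·3 = 6 | 2·0+1·6 = 6
L: 2·8 = 16 | 2·4+1·8 = 16
gcd(2,2,1) = 1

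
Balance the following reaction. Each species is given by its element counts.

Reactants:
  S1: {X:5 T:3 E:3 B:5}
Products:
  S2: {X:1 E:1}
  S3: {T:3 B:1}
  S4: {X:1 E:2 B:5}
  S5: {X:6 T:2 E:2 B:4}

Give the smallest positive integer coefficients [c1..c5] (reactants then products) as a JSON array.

Coefficients: [5, 5, 3, 2, 3]

X: 5·5 = 25 | 5·1+3·0+2·1+3·6 = 25
T: 5·3 = 15 | 5·0+3·3+2·0+3·2 = 15
E: 5·3 = 15 | 5·1+3·0+2·2+3·2 = 15
B: 5·5 = 25 | 5·0+3·1+2·5+3·4 = 25
gcd(5,5,3,2,3) = 1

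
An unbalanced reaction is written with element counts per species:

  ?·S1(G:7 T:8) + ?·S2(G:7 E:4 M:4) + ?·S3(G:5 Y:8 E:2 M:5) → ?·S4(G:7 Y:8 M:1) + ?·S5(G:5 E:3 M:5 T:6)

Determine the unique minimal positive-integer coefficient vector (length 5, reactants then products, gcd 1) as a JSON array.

Coefficients: [3, 1, 4, 4, 4]

G: 3·7+1·7+4·5 = 48 | 4·7+4·5 = 48
Y: 3·0+1·0+4·8 = 32 | 4·8+4·0 = 32
E: 3·0+1·4+4·2 = 12 | 4·0+4·3 = 12
M: 3·0+1·4+4·5 = 24 | 4·1+4·5 = 24
T: 3·8+1·0+4·0 = 24 | 4·0+4·6 = 24
gcd(3,1,4,4,4) = 1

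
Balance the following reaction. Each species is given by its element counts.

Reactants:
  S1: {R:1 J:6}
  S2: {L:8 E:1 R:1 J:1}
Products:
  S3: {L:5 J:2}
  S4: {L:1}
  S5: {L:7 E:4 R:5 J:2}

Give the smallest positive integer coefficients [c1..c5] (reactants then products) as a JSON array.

L: 1·0+4·8 = 32 | 4·5+5·1+1·7 = 32
E: 1·0+4·1 = 4 | 4·0+5·0+1·4 = 4
R: 1·1+4·1 = 5 | 4·0+5·0+1·5 = 5
J: 1·6+4·1 = 10 | 4·2+5·0+1·2 = 10
gcd(1,4,4,5,1) = 1

Coefficients: [1, 4, 4, 5, 1]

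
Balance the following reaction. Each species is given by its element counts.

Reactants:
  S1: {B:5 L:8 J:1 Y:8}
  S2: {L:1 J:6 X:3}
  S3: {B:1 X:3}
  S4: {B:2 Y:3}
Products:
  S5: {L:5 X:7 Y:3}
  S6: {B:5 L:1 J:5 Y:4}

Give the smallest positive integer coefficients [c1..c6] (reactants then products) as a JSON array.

Coefficients: [2, 3, 4, 3, 3, 4]

B: 2·5+3·0+4·1+3·2 = 20 | 3·0+4·5 = 20
L: 2·8+3·1+4·0+3·0 = 19 | 3·5+4·1 = 19
J: 2·1+3·6+4·0+3·0 = 20 | 3·0+4·5 = 20
X: 2·0+3·3+4·3+3·0 = 21 | 3·7+4·0 = 21
Y: 2·8+3·0+4·0+3·3 = 25 | 3·3+4·4 = 25
gcd(2,3,4,3,3,4) = 1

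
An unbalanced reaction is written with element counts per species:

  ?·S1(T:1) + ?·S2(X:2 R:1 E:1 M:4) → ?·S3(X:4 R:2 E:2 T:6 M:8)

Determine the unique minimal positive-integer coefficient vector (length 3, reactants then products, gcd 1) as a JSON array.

Coefficients: [6, 2, 1]

X: 6·0+2·2 = 4 | 1·4 = 4
R: 6·0+2·1 = 2 | 1·2 = 2
E: 6·0+2·1 = 2 | 1·2 = 2
T: 6·1+2·0 = 6 | 1·6 = 6
M: 6·0+2·4 = 8 | 1·8 = 8
gcd(6,2,1) = 1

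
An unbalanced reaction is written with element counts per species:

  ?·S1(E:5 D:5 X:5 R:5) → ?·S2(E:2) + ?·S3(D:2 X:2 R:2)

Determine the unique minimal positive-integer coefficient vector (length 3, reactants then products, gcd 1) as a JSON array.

Coefficients: [2, 5, 5]

E: 2·5 = 10 | 5·2+5·0 = 10
D: 2·5 = 10 | 5·0+5·2 = 10
X: 2·5 = 10 | 5·0+5·2 = 10
R: 2·5 = 10 | 5·0+5·2 = 10
gcd(2,5,5) = 1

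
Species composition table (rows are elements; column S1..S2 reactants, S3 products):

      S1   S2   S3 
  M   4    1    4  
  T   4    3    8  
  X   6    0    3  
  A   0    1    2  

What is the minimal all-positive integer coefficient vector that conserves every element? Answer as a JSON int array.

M: 1·4+4·1 = 8 | 2·4 = 8
T: 1·4+4·3 = 16 | 2·8 = 16
X: 1·6+4·0 = 6 | 2·3 = 6
A: 1·0+4·1 = 4 | 2·2 = 4
gcd(1,4,2) = 1

Coefficients: [1, 4, 2]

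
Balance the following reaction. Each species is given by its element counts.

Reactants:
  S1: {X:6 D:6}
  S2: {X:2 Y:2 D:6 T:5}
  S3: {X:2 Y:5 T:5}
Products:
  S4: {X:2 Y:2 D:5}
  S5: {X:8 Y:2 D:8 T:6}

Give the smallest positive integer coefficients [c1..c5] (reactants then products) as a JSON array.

Coefficients: [6, 4, 2, 4, 5]

X: 6·6+4·2+2·2 = 48 | 4·2+5·8 = 48
Y: 6·0+4·2+2·5 = 18 | 4·2+5·2 = 18
D: 6·6+4·6+2·0 = 60 | 4·5+5·8 = 60
T: 6·0+4·5+2·5 = 30 | 4·0+5·6 = 30
gcd(6,4,2,4,5) = 1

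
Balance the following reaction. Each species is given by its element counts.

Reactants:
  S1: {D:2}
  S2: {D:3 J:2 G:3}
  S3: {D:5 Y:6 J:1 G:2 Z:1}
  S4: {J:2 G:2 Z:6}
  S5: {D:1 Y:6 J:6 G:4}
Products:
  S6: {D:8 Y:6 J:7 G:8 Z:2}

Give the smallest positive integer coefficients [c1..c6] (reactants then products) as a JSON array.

D: 1·2+6·3+2·5+1·0+2·1 = 32 | 4·8 = 32
Y: 1·0+6·0+2·6+1·0+2·6 = 24 | 4·6 = 24
J: 1·0+6·2+2·1+1·2+2·6 = 28 | 4·7 = 28
G: 1·0+6·3+2·2+1·2+2·4 = 32 | 4·8 = 32
Z: 1·0+6·0+2·1+1·6+2·0 = 8 | 4·2 = 8
gcd(1,6,2,1,2,4) = 1

Coefficients: [1, 6, 2, 1, 2, 4]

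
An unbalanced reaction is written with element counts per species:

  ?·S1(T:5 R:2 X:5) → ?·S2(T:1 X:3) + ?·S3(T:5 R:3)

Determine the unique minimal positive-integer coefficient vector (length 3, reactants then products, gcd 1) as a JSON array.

T: 3·5 = 15 | 5·1+2·5 = 15
R: 3·2 = 6 | 5·0+2·3 = 6
X: 3·5 = 15 | 5·3+2·0 = 15
gcd(3,5,2) = 1

Coefficients: [3, 5, 2]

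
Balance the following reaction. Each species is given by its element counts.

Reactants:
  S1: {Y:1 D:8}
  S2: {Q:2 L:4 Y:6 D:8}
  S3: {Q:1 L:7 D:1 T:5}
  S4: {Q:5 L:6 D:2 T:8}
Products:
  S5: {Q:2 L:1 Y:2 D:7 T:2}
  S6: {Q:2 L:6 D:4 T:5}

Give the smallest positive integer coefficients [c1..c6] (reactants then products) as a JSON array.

Q: 6·0+1·2+2·1+4·5 = 24 | 6·2+6·2 = 24
L: 6·0+1·4+2·7+4·6 = 42 | 6·1+6·6 = 42
Y: 6·1+1·6+2·0+4·0 = 12 | 6·2+6·0 = 12
D: 6·8+1·8+2·1+4·2 = 66 | 6·7+6·4 = 66
T: 6·0+1·0+2·5+4·8 = 42 | 6·2+6·5 = 42
gcd(6,1,2,4,6,6) = 1

Coefficients: [6, 1, 2, 4, 6, 6]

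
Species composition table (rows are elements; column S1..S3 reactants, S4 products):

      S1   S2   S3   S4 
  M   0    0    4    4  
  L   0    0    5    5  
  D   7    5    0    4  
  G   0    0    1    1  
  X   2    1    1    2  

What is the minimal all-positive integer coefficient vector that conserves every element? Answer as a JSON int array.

Coefficients: [1, 1, 3, 3]

M: 1·0+1·0+3·4 = 12 | 3·4 = 12
L: 1·0+1·0+3·5 = 15 | 3·5 = 15
D: 1·7+1·5+3·0 = 12 | 3·4 = 12
G: 1·0+1·0+3·1 = 3 | 3·1 = 3
X: 1·2+1·1+3·1 = 6 | 3·2 = 6
gcd(1,1,3,3) = 1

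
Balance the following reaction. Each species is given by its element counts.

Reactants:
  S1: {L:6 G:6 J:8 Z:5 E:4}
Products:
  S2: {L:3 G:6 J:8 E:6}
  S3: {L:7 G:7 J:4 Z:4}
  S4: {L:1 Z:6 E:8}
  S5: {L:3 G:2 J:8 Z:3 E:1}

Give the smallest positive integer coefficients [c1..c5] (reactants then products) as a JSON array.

Coefficients: [4, 1, 2, 1, 2]

L: 4·6 = 24 | 1·3+2·7+1·1+2·3 = 24
G: 4·6 = 24 | 1·6+2·7+1·0+2·2 = 24
J: 4·8 = 32 | 1·8+2·4+1·0+2·8 = 32
Z: 4·5 = 20 | 1·0+2·4+1·6+2·3 = 20
E: 4·4 = 16 | 1·6+2·0+1·8+2·1 = 16
gcd(4,1,2,1,2) = 1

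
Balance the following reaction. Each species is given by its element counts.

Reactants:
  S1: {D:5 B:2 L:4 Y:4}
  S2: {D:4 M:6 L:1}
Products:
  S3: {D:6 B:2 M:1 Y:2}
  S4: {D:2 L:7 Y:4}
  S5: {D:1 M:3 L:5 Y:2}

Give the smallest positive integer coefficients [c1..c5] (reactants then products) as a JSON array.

Coefficients: [6, 3, 6, 1, 4]

D: 6·5+3·4 = 42 | 6·6+1·2+4·1 = 42
B: 6·2+3·0 = 12 | 6·2+1·0+4·0 = 12
M: 6·0+3·6 = 18 | 6·1+1·0+4·3 = 18
L: 6·4+3·1 = 27 | 6·0+1·7+4·5 = 27
Y: 6·4+3·0 = 24 | 6·2+1·4+4·2 = 24
gcd(6,3,6,1,4) = 1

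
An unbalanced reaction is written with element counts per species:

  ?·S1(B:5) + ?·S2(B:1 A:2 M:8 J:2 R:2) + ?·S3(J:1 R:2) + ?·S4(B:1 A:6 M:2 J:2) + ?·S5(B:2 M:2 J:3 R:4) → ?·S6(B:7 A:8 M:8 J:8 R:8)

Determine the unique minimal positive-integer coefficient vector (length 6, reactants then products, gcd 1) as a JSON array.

B: 3·5+2·1+6·0+6·1+6·2 = 35 | 5·7 = 35
A: 3·0+2·2+6·0+6·6+6·0 = 40 | 5·8 = 40
M: 3·0+2·8+6·0+6·2+6·2 = 40 | 5·8 = 40
J: 3·0+2·2+6·1+6·2+6·3 = 40 | 5·8 = 40
R: 3·0+2·2+6·2+6·0+6·4 = 40 | 5·8 = 40
gcd(3,2,6,6,6,5) = 1

Coefficients: [3, 2, 6, 6, 6, 5]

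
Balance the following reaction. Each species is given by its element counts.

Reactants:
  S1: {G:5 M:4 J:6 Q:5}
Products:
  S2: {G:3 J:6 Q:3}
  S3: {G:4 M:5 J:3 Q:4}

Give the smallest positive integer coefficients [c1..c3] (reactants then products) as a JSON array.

Coefficients: [5, 3, 4]

G: 5·5 = 25 | 3·3+4·4 = 25
M: 5·4 = 20 | 3·0+4·5 = 20
J: 5·6 = 30 | 3·6+4·3 = 30
Q: 5·5 = 25 | 3·3+4·4 = 25
gcd(5,3,4) = 1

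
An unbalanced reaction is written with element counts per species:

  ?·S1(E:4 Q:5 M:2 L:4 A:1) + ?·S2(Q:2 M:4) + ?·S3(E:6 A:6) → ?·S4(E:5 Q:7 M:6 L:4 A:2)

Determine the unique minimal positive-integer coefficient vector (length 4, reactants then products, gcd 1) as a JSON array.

Coefficients: [6, 6, 1, 6]

E: 6·4+6·0+1·6 = 30 | 6·5 = 30
Q: 6·5+6·2+1·0 = 42 | 6·7 = 42
M: 6·2+6·4+1·0 = 36 | 6·6 = 36
L: 6·4+6·0+1·0 = 24 | 6·4 = 24
A: 6·1+6·0+1·6 = 12 | 6·2 = 12
gcd(6,6,1,6) = 1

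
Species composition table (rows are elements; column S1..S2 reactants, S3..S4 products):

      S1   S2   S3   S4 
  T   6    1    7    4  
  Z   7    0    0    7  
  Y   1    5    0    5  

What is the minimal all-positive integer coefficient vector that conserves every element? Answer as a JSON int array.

Coefficients: [5, 4, 2, 5]

T: 5·6+4·1 = 34 | 2·7+5·4 = 34
Z: 5·7+4·0 = 35 | 2·0+5·7 = 35
Y: 5·1+4·5 = 25 | 2·0+5·5 = 25
gcd(5,4,2,5) = 1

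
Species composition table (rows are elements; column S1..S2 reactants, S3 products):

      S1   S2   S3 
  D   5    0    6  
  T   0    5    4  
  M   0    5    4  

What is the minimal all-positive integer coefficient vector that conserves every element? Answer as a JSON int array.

Coefficients: [6, 4, 5]

D: 6·5+4·0 = 30 | 5·6 = 30
T: 6·0+4·5 = 20 | 5·4 = 20
M: 6·0+4·5 = 20 | 5·4 = 20
gcd(6,4,5) = 1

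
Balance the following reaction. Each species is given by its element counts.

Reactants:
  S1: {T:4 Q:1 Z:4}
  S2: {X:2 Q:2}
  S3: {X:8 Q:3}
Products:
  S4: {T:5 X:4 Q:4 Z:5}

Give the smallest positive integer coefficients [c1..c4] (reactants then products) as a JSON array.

T: 5·4+4·0+1·0 = 20 | 4·5 = 20
X: 5·0+4·2+1·8 = 16 | 4·4 = 16
Q: 5·1+4·2+1·3 = 16 | 4·4 = 16
Z: 5·4+4·0+1·0 = 20 | 4·5 = 20
gcd(5,4,1,4) = 1

Coefficients: [5, 4, 1, 4]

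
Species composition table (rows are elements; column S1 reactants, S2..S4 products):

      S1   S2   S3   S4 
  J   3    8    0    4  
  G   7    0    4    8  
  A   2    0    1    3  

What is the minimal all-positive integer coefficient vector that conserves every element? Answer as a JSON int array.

J: 4·3 = 12 | 1·8+5·0+1·4 = 12
G: 4·7 = 28 | 1·0+5·4+1·8 = 28
A: 4·2 = 8 | 1·0+5·1+1·3 = 8
gcd(4,1,5,1) = 1

Coefficients: [4, 1, 5, 1]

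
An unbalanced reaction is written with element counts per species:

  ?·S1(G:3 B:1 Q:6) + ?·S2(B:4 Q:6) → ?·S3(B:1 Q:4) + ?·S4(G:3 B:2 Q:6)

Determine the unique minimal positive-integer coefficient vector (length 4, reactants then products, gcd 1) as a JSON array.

G: 5·3+2·0 = 15 | 3·0+5·3 = 15
B: 5·1+2·4 = 13 | 3·1+5·2 = 13
Q: 5·6+2·6 = 42 | 3·4+5·6 = 42
gcd(5,2,3,5) = 1

Coefficients: [5, 2, 3, 5]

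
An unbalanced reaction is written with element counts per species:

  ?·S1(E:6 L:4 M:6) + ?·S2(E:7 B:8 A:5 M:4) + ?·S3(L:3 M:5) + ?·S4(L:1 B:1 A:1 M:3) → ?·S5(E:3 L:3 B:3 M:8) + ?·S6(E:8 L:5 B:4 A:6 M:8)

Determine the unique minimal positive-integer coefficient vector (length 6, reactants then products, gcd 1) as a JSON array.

Coefficients: [3, 3, 5, 3, 5, 3]

E: 3·6+3·7+5·0+3·0 = 39 | 5·3+3·8 = 39
L: 3·4+3·0+5·3+3·1 = 30 | 5·3+3·5 = 30
B: 3·0+3·8+5·0+3·1 = 27 | 5·3+3·4 = 27
A: 3·0+3·5+5·0+3·1 = 18 | 5·0+3·6 = 18
M: 3·6+3·4+5·5+3·3 = 64 | 5·8+3·8 = 64
gcd(3,3,5,3,5,3) = 1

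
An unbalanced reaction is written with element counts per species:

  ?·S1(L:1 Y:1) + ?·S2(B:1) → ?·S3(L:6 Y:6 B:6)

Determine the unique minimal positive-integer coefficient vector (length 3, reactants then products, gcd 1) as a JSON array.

L: 6·1+6·0 = 6 | 1·6 = 6
Y: 6·1+6·0 = 6 | 1·6 = 6
B: 6·0+6·1 = 6 | 1·6 = 6
gcd(6,6,1) = 1

Coefficients: [6, 6, 1]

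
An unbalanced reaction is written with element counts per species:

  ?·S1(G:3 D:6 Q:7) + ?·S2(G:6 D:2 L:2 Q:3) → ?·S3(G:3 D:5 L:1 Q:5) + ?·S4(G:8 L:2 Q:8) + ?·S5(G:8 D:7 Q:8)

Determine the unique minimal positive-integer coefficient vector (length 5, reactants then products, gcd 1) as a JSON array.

G: 6·3+4·6 = 42 | 6·3+1·8+2·8 = 42
D: 6·6+4·2 = 44 | 6·5+1·0+2·7 = 44
L: 6·0+4·2 = 8 | 6·1+1·2+2·0 = 8
Q: 6·7+4·3 = 54 | 6·5+1·8+2·8 = 54
gcd(6,4,6,1,2) = 1

Coefficients: [6, 4, 6, 1, 2]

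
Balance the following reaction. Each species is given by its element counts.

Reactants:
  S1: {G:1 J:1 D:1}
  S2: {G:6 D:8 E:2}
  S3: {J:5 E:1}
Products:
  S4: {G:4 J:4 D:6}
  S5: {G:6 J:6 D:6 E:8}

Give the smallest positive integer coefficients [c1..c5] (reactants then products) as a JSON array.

G: 2·1+5·6+6·0 = 32 | 5·4+2·6 = 32
J: 2·1+5·0+6·5 = 32 | 5·4+2·6 = 32
D: 2·1+5·8+6·0 = 42 | 5·6+2·6 = 42
E: 2·0+5·2+6·1 = 16 | 5·0+2·8 = 16
gcd(2,5,6,5,2) = 1

Coefficients: [2, 5, 6, 5, 2]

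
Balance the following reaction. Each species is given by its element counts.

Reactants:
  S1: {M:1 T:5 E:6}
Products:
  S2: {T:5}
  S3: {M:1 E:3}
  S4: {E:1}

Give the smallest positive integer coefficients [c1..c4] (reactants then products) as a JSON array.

Coefficients: [1, 1, 1, 3]

M: 1·1 = 1 | 1·0+1·1+3·0 = 1
T: 1·5 = 5 | 1·5+1·0+3·0 = 5
E: 1·6 = 6 | 1·0+1·3+3·1 = 6
gcd(1,1,1,3) = 1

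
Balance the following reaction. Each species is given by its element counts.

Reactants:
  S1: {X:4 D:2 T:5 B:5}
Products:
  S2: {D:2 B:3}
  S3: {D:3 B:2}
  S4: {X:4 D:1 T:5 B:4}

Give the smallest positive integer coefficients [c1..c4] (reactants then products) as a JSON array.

X: 5·4 = 20 | 1·0+1·0+5·4 = 20
D: 5·2 = 10 | 1·2+1·3+5·1 = 10
T: 5·5 = 25 | 1·0+1·0+5·5 = 25
B: 5·5 = 25 | 1·3+1·2+5·4 = 25
gcd(5,1,1,5) = 1

Coefficients: [5, 1, 1, 5]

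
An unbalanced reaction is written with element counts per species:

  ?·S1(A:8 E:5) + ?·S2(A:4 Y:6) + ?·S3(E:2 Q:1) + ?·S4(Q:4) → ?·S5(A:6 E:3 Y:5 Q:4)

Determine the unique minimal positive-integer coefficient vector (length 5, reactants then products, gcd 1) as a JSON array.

Coefficients: [2, 5, 4, 5, 6]

A: 2·8+5·4+4·0+5·0 = 36 | 6·6 = 36
E: 2·5+5·0+4·2+5·0 = 18 | 6·3 = 18
Y: 2·0+5·6+4·0+5·0 = 30 | 6·5 = 30
Q: 2·0+5·0+4·1+5·4 = 24 | 6·4 = 24
gcd(2,5,4,5,6) = 1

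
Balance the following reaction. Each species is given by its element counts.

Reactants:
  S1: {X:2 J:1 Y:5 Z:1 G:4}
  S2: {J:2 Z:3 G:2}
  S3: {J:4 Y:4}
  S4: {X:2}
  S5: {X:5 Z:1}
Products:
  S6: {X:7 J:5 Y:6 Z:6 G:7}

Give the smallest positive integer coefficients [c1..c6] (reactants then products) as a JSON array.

X: 4·2+6·0+1·0+5·2+2·5 = 28 | 4·7 = 28
J: 4·1+6·2+1·4+5·0+2·0 = 20 | 4·5 = 20
Y: 4·5+6·0+1·4+5·0+2·0 = 24 | 4·6 = 24
Z: 4·1+6·3+1·0+5·0+2·1 = 24 | 4·6 = 24
G: 4·4+6·2+1·0+5·0+2·0 = 28 | 4·7 = 28
gcd(4,6,1,5,2,4) = 1

Coefficients: [4, 6, 1, 5, 2, 4]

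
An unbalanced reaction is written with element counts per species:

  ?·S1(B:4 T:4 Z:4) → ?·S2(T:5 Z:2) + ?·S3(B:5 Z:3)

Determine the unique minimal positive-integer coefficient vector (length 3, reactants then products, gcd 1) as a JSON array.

Coefficients: [5, 4, 4]

B: 5·4 = 20 | 4·0+4·5 = 20
T: 5·4 = 20 | 4·5+4·0 = 20
Z: 5·4 = 20 | 4·2+4·3 = 20
gcd(5,4,4) = 1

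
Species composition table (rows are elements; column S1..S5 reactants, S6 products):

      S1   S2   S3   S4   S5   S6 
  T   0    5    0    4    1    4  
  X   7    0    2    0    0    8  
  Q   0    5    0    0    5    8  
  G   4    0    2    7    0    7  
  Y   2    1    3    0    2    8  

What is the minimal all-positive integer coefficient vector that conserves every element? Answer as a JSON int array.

T: 4·0+2·5+6·0+1·4+6·1 = 20 | 5·4 = 20
X: 4·7+2·0+6·2+1·0+6·0 = 40 | 5·8 = 40
Q: 4·0+2·5+6·0+1·0+6·5 = 40 | 5·8 = 40
G: 4·4+2·0+6·2+1·7+6·0 = 35 | 5·7 = 35
Y: 4·2+2·1+6·3+1·0+6·2 = 40 | 5·8 = 40
gcd(4,2,6,1,6,5) = 1

Coefficients: [4, 2, 6, 1, 6, 5]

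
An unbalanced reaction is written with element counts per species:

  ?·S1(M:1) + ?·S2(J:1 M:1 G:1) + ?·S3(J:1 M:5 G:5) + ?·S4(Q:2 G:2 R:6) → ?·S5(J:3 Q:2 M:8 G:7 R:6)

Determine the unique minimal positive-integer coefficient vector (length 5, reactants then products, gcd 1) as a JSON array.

J: 6·0+5·1+1·1+2·0 = 6 | 2·3 = 6
Q: 6·0+5·0+1·0+2·2 = 4 | 2·2 = 4
M: 6·1+5·1+1·5+2·0 = 16 | 2·8 = 16
G: 6·0+5·1+1·5+2·2 = 14 | 2·7 = 14
R: 6·0+5·0+1·0+2·6 = 12 | 2·6 = 12
gcd(6,5,1,2,2) = 1

Coefficients: [6, 5, 1, 2, 2]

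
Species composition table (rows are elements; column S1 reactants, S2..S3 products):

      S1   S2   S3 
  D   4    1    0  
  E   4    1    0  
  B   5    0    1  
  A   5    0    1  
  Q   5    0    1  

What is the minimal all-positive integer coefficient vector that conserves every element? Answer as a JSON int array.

D: 1·4 = 4 | 4·1+5·0 = 4
E: 1·4 = 4 | 4·1+5·0 = 4
B: 1·5 = 5 | 4·0+5·1 = 5
A: 1·5 = 5 | 4·0+5·1 = 5
Q: 1·5 = 5 | 4·0+5·1 = 5
gcd(1,4,5) = 1

Coefficients: [1, 4, 5]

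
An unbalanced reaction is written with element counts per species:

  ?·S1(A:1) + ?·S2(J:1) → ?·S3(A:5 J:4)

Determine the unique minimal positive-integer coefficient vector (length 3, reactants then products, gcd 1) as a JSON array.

A: 5·1+4·0 = 5 | 1·5 = 5
J: 5·0+4·1 = 4 | 1·4 = 4
gcd(5,4,1) = 1

Coefficients: [5, 4, 1]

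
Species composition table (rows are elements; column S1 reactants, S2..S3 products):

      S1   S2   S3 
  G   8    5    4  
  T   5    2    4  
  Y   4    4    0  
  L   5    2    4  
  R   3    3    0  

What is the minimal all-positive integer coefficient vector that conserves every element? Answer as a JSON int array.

Coefficients: [4, 4, 3]

G: 4·8 = 32 | 4·5+3·4 = 32
T: 4·5 = 20 | 4·2+3·4 = 20
Y: 4·4 = 16 | 4·4+3·0 = 16
L: 4·5 = 20 | 4·2+3·4 = 20
R: 4·3 = 12 | 4·3+3·0 = 12
gcd(4,4,3) = 1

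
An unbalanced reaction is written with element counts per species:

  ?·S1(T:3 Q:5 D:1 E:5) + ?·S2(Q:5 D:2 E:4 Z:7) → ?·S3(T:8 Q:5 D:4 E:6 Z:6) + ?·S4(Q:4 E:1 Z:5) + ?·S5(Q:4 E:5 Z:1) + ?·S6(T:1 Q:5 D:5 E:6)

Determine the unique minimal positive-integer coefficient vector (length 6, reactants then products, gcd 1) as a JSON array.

T: 6·3+6·0 = 18 | 2·8+5·0+5·0+2·1 = 18
Q: 6·5+6·5 = 60 | 2·5+5·4+5·4+2·5 = 60
D: 6·1+6·2 = 18 | 2·4+5·0+5·0+2·5 = 18
E: 6·5+6·4 = 54 | 2·6+5·1+5·5+2·6 = 54
Z: 6·0+6·7 = 42 | 2·6+5·5+5·1+2·0 = 42
gcd(6,6,2,5,5,2) = 1

Coefficients: [6, 6, 2, 5, 5, 2]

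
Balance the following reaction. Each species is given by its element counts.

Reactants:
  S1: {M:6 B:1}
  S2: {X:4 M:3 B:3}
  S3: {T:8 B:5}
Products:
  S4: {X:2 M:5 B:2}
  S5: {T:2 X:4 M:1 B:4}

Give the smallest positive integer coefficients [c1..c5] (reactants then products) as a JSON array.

Coefficients: [1, 6, 1, 4, 4]

T: 1·0+6·0+1·8 = 8 | 4·0+4·2 = 8
X: 1·0+6·4+1·0 = 24 | 4·2+4·4 = 24
M: 1·6+6·3+1·0 = 24 | 4·5+4·1 = 24
B: 1·1+6·3+1·5 = 24 | 4·2+4·4 = 24
gcd(1,6,1,4,4) = 1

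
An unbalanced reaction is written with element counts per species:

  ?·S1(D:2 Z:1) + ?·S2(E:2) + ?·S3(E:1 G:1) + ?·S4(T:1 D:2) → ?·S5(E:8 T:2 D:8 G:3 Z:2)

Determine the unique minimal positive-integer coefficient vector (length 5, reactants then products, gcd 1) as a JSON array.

E: 4·0+5·2+6·1+4·0 = 16 | 2·8 = 16
T: 4·0+5·0+6·0+4·1 = 4 | 2·2 = 4
D: 4·2+5·0+6·0+4·2 = 16 | 2·8 = 16
G: 4·0+5·0+6·1+4·0 = 6 | 2·3 = 6
Z: 4·1+5·0+6·0+4·0 = 4 | 2·2 = 4
gcd(4,5,6,4,2) = 1

Coefficients: [4, 5, 6, 4, 2]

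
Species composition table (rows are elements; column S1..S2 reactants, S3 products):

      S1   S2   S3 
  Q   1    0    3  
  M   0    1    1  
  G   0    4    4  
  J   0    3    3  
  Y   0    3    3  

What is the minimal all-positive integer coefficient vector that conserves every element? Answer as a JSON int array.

Q: 3·1+1·0 = 3 | 1·3 = 3
M: 3·0+1·1 = 1 | 1·1 = 1
G: 3·0+1·4 = 4 | 1·4 = 4
J: 3·0+1·3 = 3 | 1·3 = 3
Y: 3·0+1·3 = 3 | 1·3 = 3
gcd(3,1,1) = 1

Coefficients: [3, 1, 1]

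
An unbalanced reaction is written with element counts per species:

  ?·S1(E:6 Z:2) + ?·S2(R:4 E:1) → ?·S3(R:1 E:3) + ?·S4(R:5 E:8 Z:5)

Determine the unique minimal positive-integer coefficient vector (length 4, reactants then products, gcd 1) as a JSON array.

R: 5·0+4·4 = 16 | 6·1+2·5 = 16
E: 5·6+4·1 = 34 | 6·3+2·8 = 34
Z: 5·2+4·0 = 10 | 6·0+2·5 = 10
gcd(5,4,6,2) = 1

Coefficients: [5, 4, 6, 2]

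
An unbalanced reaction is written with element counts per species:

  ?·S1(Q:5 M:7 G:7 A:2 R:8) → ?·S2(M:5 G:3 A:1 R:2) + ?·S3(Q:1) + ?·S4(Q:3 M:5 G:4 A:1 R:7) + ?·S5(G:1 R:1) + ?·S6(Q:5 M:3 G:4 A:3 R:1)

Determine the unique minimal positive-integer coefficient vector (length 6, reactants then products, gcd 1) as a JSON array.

Q: 4·5 = 20 | 2·0+6·1+3·3+6·0+1·5 = 20
M: 4·7 = 28 | 2·5+6·0+3·5+6·0+1·3 = 28
G: 4·7 = 28 | 2·3+6·0+3·4+6·1+1·4 = 28
A: 4·2 = 8 | 2·1+6·0+3·1+6·0+1·3 = 8
R: 4·8 = 32 | 2·2+6·0+3·7+6·1+1·1 = 32
gcd(4,2,6,3,6,1) = 1

Coefficients: [4, 2, 6, 3, 6, 1]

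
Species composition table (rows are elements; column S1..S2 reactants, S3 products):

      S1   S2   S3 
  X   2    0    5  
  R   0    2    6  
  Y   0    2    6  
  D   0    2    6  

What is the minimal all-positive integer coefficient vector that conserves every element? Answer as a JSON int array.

Coefficients: [5, 6, 2]

X: 5·2+6·0 = 10 | 2·5 = 10
R: 5·0+6·2 = 12 | 2·6 = 12
Y: 5·0+6·2 = 12 | 2·6 = 12
D: 5·0+6·2 = 12 | 2·6 = 12
gcd(5,6,2) = 1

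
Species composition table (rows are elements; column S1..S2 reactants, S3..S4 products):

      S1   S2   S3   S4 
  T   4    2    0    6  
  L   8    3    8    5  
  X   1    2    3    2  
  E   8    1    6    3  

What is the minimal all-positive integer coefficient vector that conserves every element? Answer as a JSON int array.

Coefficients: [2, 5, 2, 3]

T: 2·4+5·2 = 18 | 2·0+3·6 = 18
L: 2·8+5·3 = 31 | 2·8+3·5 = 31
X: 2·1+5·2 = 12 | 2·3+3·2 = 12
E: 2·8+5·1 = 21 | 2·6+3·3 = 21
gcd(2,5,2,3) = 1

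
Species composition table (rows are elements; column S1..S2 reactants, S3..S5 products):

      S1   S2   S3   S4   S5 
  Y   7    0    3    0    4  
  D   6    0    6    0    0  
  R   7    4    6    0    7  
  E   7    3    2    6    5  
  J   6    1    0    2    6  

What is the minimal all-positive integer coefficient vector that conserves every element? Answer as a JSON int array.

Coefficients: [4, 6, 4, 3, 4]

Y: 4·7+6·0 = 28 | 4·3+3·0+4·4 = 28
D: 4·6+6·0 = 24 | 4·6+3·0+4·0 = 24
R: 4·7+6·4 = 52 | 4·6+3·0+4·7 = 52
E: 4·7+6·3 = 46 | 4·2+3·6+4·5 = 46
J: 4·6+6·1 = 30 | 4·0+3·2+4·6 = 30
gcd(4,6,4,3,4) = 1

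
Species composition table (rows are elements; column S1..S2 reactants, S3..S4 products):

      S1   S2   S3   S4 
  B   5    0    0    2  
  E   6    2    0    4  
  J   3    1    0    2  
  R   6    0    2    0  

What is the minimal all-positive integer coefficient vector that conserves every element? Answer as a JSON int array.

Coefficients: [2, 4, 6, 5]

B: 2·5+4·0 = 10 | 6·0+5·2 = 10
E: 2·6+4·2 = 20 | 6·0+5·4 = 20
J: 2·3+4·1 = 10 | 6·0+5·2 = 10
R: 2·6+4·0 = 12 | 6·2+5·0 = 12
gcd(2,4,6,5) = 1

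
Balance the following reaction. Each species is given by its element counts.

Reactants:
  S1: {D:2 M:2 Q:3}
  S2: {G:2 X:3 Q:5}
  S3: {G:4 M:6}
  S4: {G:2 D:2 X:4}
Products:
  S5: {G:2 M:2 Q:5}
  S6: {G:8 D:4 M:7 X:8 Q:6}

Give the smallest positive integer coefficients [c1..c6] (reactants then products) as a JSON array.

Coefficients: [3, 4, 4, 5, 1, 4]

G: 3·0+4·2+4·4+5·2 = 34 | 1·2+4·8 = 34
D: 3·2+4·0+4·0+5·2 = 16 | 1·0+4·4 = 16
M: 3·2+4·0+4·6+5·0 = 30 | 1·2+4·7 = 30
X: 3·0+4·3+4·0+5·4 = 32 | 1·0+4·8 = 32
Q: 3·3+4·5+4·0+5·0 = 29 | 1·5+4·6 = 29
gcd(3,4,4,5,1,4) = 1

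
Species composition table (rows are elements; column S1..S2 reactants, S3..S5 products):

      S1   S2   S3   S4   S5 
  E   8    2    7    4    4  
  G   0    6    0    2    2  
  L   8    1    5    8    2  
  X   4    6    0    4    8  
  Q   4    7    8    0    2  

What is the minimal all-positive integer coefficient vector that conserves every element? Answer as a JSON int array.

E: 6·8+2·2 = 52 | 4·7+3·4+3·4 = 52
G: 6·0+2·6 = 12 | 4·0+3·2+3·2 = 12
L: 6·8+2·1 = 50 | 4·5+3·8+3·2 = 50
X: 6·4+2·6 = 36 | 4·0+3·4+3·8 = 36
Q: 6·4+2·7 = 38 | 4·8+3·0+3·2 = 38
gcd(6,2,4,3,3) = 1

Coefficients: [6, 2, 4, 3, 3]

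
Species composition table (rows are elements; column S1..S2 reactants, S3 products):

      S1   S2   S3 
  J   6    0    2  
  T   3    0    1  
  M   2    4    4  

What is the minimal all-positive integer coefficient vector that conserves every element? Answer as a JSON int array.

J: 2·6+5·0 = 12 | 6·2 = 12
T: 2·3+5·0 = 6 | 6·1 = 6
M: 2·2+5·4 = 24 | 6·4 = 24
gcd(2,5,6) = 1

Coefficients: [2, 5, 6]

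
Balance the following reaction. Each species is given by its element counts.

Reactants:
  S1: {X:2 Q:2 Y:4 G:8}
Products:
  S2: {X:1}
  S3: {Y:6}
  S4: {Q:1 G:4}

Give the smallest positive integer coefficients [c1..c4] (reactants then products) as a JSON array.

Coefficients: [3, 6, 2, 6]

X: 3·2 = 6 | 6·1+2·0+6·0 = 6
Q: 3·2 = 6 | 6·0+2·0+6·1 = 6
Y: 3·4 = 12 | 6·0+2·6+6·0 = 12
G: 3·8 = 24 | 6·0+2·0+6·4 = 24
gcd(3,6,2,6) = 1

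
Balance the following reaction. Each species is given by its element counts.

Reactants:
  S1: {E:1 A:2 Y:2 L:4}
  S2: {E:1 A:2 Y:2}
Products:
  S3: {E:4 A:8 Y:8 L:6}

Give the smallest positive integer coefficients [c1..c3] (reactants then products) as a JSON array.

E: 3·1+5·1 = 8 | 2·4 = 8
A: 3·2+5·2 = 16 | 2·8 = 16
Y: 3·2+5·2 = 16 | 2·8 = 16
L: 3·4+5·0 = 12 | 2·6 = 12
gcd(3,5,2) = 1

Coefficients: [3, 5, 2]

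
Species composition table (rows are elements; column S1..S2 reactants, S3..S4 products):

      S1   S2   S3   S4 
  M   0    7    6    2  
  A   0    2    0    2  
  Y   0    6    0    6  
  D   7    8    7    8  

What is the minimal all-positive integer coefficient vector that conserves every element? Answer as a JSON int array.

M: 5·0+6·7 = 42 | 5·6+6·2 = 42
A: 5·0+6·2 = 12 | 5·0+6·2 = 12
Y: 5·0+6·6 = 36 | 5·0+6·6 = 36
D: 5·7+6·8 = 83 | 5·7+6·8 = 83
gcd(5,6,5,6) = 1

Coefficients: [5, 6, 5, 6]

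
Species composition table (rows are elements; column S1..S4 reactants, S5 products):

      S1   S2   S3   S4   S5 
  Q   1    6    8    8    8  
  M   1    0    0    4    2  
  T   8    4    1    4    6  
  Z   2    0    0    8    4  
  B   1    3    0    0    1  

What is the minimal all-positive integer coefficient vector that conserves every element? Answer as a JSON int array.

Coefficients: [2, 1, 2, 2, 5]

Q: 2·1+1·6+2·8+2·8 = 40 | 5·8 = 40
M: 2·1+1·0+2·0+2·4 = 10 | 5·2 = 10
T: 2·8+1·4+2·1+2·4 = 30 | 5·6 = 30
Z: 2·2+1·0+2·0+2·8 = 20 | 5·4 = 20
B: 2·1+1·3+2·0+2·0 = 5 | 5·1 = 5
gcd(2,1,2,2,5) = 1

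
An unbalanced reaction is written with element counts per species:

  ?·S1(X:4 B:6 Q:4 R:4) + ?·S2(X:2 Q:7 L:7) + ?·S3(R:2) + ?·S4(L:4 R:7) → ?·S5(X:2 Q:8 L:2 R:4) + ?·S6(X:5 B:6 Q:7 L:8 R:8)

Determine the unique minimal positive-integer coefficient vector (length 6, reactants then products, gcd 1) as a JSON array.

Coefficients: [4, 4, 5, 2, 2, 4]

X: 4·4+4·2+5·0+2·0 = 24 | 2·2+4·5 = 24
B: 4·6+4·0+5·0+2·0 = 24 | 2·0+4·6 = 24
Q: 4·4+4·7+5·0+2·0 = 44 | 2·8+4·7 = 44
L: 4·0+4·7+5·0+2·4 = 36 | 2·2+4·8 = 36
R: 4·4+4·0+5·2+2·7 = 40 | 2·4+4·8 = 40
gcd(4,4,5,2,2,4) = 1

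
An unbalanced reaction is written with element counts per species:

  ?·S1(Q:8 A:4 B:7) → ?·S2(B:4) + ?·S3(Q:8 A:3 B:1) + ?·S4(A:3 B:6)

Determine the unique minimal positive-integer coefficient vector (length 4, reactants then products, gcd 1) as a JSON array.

Coefficients: [3, 3, 3, 1]

Q: 3·8 = 24 | 3·0+3·8+1·0 = 24
A: 3·4 = 12 | 3·0+3·3+1·3 = 12
B: 3·7 = 21 | 3·4+3·1+1·6 = 21
gcd(3,3,3,1) = 1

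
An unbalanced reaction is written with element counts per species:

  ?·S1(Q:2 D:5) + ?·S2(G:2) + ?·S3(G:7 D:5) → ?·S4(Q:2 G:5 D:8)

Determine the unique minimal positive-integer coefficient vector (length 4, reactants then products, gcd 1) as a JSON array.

Q: 5·2+2·0+3·0 = 10 | 5·2 = 10
G: 5·0+2·2+3·7 = 25 | 5·5 = 25
D: 5·5+2·0+3·5 = 40 | 5·8 = 40
gcd(5,2,3,5) = 1

Coefficients: [5, 2, 3, 5]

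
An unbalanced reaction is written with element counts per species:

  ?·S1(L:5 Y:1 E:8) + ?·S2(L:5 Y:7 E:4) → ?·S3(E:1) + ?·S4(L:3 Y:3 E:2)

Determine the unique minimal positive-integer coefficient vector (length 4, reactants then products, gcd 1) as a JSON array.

L: 1·5+2·5 = 15 | 6·0+5·3 = 15
Y: 1·1+2·7 = 15 | 6·0+5·3 = 15
E: 1·8+2·4 = 16 | 6·1+5·2 = 16
gcd(1,2,6,5) = 1

Coefficients: [1, 2, 6, 5]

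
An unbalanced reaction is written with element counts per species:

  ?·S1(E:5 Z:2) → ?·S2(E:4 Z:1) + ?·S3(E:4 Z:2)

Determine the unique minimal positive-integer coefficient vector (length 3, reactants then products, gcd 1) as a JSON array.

Coefficients: [4, 2, 3]

E: 4·5 = 20 | 2·4+3·4 = 20
Z: 4·2 = 8 | 2·1+3·2 = 8
gcd(4,2,3) = 1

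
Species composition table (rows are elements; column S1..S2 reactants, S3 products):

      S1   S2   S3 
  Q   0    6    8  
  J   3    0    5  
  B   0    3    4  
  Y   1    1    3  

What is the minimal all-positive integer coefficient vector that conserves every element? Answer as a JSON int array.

Coefficients: [5, 4, 3]

Q: 5·0+4·6 = 24 | 3·8 = 24
J: 5·3+4·0 = 15 | 3·5 = 15
B: 5·0+4·3 = 12 | 3·4 = 12
Y: 5·1+4·1 = 9 | 3·3 = 9
gcd(5,4,3) = 1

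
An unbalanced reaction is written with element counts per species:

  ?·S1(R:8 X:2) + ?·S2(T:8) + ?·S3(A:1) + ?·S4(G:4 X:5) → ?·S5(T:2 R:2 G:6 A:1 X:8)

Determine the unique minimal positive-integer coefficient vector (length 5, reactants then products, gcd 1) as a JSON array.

T: 1·0+1·8+4·0+6·0 = 8 | 4·2 = 8
R: 1·8+1·0+4·0+6·0 = 8 | 4·2 = 8
G: 1·0+1·0+4·0+6·4 = 24 | 4·6 = 24
A: 1·0+1·0+4·1+6·0 = 4 | 4·1 = 4
X: 1·2+1·0+4·0+6·5 = 32 | 4·8 = 32
gcd(1,1,4,6,4) = 1

Coefficients: [1, 1, 4, 6, 4]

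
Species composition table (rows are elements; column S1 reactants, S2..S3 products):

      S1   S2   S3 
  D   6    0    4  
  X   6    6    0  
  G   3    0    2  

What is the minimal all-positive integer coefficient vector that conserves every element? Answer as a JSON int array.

Coefficients: [2, 2, 3]

D: 2·6 = 12 | 2·0+3·4 = 12
X: 2·6 = 12 | 2·6+3·0 = 12
G: 2·3 = 6 | 2·0+3·2 = 6
gcd(2,2,3) = 1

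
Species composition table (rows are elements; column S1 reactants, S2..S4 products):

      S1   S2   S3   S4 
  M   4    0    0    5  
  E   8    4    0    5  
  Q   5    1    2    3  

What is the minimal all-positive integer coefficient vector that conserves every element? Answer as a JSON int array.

M: 5·4 = 20 | 5·0+4·0+4·5 = 20
E: 5·8 = 40 | 5·4+4·0+4·5 = 40
Q: 5·5 = 25 | 5·1+4·2+4·3 = 25
gcd(5,5,4,4) = 1

Coefficients: [5, 5, 4, 4]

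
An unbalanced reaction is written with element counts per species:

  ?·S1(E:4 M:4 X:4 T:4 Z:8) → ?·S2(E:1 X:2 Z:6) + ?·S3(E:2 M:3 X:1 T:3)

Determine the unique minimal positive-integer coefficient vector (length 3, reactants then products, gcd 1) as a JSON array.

Coefficients: [3, 4, 4]

E: 3·4 = 12 | 4·1+4·2 = 12
M: 3·4 = 12 | 4·0+4·3 = 12
X: 3·4 = 12 | 4·2+4·1 = 12
T: 3·4 = 12 | 4·0+4·3 = 12
Z: 3·8 = 24 | 4·6+4·0 = 24
gcd(3,4,4) = 1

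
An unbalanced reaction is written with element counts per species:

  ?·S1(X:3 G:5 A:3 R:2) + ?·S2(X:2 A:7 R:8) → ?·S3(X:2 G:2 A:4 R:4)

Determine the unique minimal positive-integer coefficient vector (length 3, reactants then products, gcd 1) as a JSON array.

Coefficients: [2, 2, 5]

X: 2·3+2·2 = 10 | 5·2 = 10
G: 2·5+2·0 = 10 | 5·2 = 10
A: 2·3+2·7 = 20 | 5·4 = 20
R: 2·2+2·8 = 20 | 5·4 = 20
gcd(2,2,5) = 1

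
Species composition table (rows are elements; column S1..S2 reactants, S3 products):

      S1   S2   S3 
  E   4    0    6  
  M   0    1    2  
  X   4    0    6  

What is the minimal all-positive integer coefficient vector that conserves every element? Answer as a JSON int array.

Coefficients: [3, 4, 2]

E: 3·4+4·0 = 12 | 2·6 = 12
M: 3·0+4·1 = 4 | 2·2 = 4
X: 3·4+4·0 = 12 | 2·6 = 12
gcd(3,4,2) = 1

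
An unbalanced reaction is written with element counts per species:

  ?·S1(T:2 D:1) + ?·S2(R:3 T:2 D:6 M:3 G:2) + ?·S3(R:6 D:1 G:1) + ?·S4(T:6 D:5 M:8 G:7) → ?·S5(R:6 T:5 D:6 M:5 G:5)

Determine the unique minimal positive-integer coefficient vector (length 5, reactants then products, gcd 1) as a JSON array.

Coefficients: [4, 2, 5, 3, 6]

R: 4·0+2·3+5·6+3·0 = 36 | 6·6 = 36
T: 4·2+2·2+5·0+3·6 = 30 | 6·5 = 30
D: 4·1+2·6+5·1+3·5 = 36 | 6·6 = 36
M: 4·0+2·3+5·0+3·8 = 30 | 6·5 = 30
G: 4·0+2·2+5·1+3·7 = 30 | 6·5 = 30
gcd(4,2,5,3,6) = 1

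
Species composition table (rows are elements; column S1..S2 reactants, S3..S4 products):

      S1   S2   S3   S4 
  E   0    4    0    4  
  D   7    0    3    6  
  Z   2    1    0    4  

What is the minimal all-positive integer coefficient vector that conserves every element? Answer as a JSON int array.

Coefficients: [3, 2, 3, 2]

E: 3·0+2·4 = 8 | 3·0+2·4 = 8
D: 3·7+2·0 = 21 | 3·3+2·6 = 21
Z: 3·2+2·1 = 8 | 3·0+2·4 = 8
gcd(3,2,3,2) = 1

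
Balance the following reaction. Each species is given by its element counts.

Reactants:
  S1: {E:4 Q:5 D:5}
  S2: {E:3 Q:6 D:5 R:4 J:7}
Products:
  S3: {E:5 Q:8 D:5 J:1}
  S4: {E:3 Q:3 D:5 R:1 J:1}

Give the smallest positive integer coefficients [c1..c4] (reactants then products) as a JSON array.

E: 6·4+1·3 = 27 | 3·5+4·3 = 27
Q: 6·5+1·6 = 36 | 3·8+4·3 = 36
D: 6·5+1·5 = 35 | 3·5+4·5 = 35
R: 6·0+1·4 = 4 | 3·0+4·1 = 4
J: 6·0+1·7 = 7 | 3·1+4·1 = 7
gcd(6,1,3,4) = 1

Coefficients: [6, 1, 3, 4]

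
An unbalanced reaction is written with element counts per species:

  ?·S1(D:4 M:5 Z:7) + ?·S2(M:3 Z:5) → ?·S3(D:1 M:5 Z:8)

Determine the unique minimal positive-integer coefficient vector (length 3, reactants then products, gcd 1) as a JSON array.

Coefficients: [1, 5, 4]

D: 1·4+5·0 = 4 | 4·1 = 4
M: 1·5+5·3 = 20 | 4·5 = 20
Z: 1·7+5·5 = 32 | 4·8 = 32
gcd(1,5,4) = 1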